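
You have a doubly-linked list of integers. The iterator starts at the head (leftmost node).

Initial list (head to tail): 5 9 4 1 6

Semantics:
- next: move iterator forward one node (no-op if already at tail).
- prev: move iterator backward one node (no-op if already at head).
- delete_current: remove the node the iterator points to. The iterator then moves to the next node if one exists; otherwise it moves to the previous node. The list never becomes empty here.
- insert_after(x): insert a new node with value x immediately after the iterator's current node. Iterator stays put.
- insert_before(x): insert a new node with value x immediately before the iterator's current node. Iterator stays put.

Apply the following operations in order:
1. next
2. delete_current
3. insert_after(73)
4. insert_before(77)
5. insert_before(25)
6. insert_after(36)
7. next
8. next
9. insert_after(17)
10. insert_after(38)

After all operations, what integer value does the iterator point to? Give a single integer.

Answer: 73

Derivation:
After 1 (next): list=[5, 9, 4, 1, 6] cursor@9
After 2 (delete_current): list=[5, 4, 1, 6] cursor@4
After 3 (insert_after(73)): list=[5, 4, 73, 1, 6] cursor@4
After 4 (insert_before(77)): list=[5, 77, 4, 73, 1, 6] cursor@4
After 5 (insert_before(25)): list=[5, 77, 25, 4, 73, 1, 6] cursor@4
After 6 (insert_after(36)): list=[5, 77, 25, 4, 36, 73, 1, 6] cursor@4
After 7 (next): list=[5, 77, 25, 4, 36, 73, 1, 6] cursor@36
After 8 (next): list=[5, 77, 25, 4, 36, 73, 1, 6] cursor@73
After 9 (insert_after(17)): list=[5, 77, 25, 4, 36, 73, 17, 1, 6] cursor@73
After 10 (insert_after(38)): list=[5, 77, 25, 4, 36, 73, 38, 17, 1, 6] cursor@73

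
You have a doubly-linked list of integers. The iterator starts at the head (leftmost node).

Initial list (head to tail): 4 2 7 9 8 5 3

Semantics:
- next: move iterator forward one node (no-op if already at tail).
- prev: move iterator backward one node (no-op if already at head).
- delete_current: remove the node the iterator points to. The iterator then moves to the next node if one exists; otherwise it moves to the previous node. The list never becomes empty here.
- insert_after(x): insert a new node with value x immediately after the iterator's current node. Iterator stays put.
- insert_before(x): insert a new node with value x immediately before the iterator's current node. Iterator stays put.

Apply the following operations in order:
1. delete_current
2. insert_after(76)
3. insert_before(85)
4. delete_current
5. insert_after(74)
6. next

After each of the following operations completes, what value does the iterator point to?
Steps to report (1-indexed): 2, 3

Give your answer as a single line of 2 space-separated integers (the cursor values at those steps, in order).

After 1 (delete_current): list=[2, 7, 9, 8, 5, 3] cursor@2
After 2 (insert_after(76)): list=[2, 76, 7, 9, 8, 5, 3] cursor@2
After 3 (insert_before(85)): list=[85, 2, 76, 7, 9, 8, 5, 3] cursor@2
After 4 (delete_current): list=[85, 76, 7, 9, 8, 5, 3] cursor@76
After 5 (insert_after(74)): list=[85, 76, 74, 7, 9, 8, 5, 3] cursor@76
After 6 (next): list=[85, 76, 74, 7, 9, 8, 5, 3] cursor@74

Answer: 2 2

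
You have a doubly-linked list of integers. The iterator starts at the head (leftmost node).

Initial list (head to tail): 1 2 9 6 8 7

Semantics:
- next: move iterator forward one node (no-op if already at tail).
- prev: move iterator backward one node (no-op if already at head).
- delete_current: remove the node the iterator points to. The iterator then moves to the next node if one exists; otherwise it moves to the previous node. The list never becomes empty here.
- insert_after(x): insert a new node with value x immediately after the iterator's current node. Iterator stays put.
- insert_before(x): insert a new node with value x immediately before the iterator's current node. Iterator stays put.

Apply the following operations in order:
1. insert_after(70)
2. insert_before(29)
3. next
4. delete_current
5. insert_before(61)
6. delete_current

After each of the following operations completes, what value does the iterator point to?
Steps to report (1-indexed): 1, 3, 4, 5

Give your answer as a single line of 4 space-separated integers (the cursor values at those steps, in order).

Answer: 1 70 2 2

Derivation:
After 1 (insert_after(70)): list=[1, 70, 2, 9, 6, 8, 7] cursor@1
After 2 (insert_before(29)): list=[29, 1, 70, 2, 9, 6, 8, 7] cursor@1
After 3 (next): list=[29, 1, 70, 2, 9, 6, 8, 7] cursor@70
After 4 (delete_current): list=[29, 1, 2, 9, 6, 8, 7] cursor@2
After 5 (insert_before(61)): list=[29, 1, 61, 2, 9, 6, 8, 7] cursor@2
After 6 (delete_current): list=[29, 1, 61, 9, 6, 8, 7] cursor@9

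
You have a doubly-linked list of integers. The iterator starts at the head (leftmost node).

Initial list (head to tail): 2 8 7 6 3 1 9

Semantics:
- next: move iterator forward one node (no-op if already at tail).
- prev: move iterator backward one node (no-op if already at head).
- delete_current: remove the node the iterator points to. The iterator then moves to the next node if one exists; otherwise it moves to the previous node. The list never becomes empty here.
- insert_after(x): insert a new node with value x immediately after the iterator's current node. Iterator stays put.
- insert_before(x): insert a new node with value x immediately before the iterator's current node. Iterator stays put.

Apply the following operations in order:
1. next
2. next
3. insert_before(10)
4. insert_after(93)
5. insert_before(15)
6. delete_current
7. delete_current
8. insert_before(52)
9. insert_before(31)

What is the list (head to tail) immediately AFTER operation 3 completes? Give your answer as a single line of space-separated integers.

After 1 (next): list=[2, 8, 7, 6, 3, 1, 9] cursor@8
After 2 (next): list=[2, 8, 7, 6, 3, 1, 9] cursor@7
After 3 (insert_before(10)): list=[2, 8, 10, 7, 6, 3, 1, 9] cursor@7

Answer: 2 8 10 7 6 3 1 9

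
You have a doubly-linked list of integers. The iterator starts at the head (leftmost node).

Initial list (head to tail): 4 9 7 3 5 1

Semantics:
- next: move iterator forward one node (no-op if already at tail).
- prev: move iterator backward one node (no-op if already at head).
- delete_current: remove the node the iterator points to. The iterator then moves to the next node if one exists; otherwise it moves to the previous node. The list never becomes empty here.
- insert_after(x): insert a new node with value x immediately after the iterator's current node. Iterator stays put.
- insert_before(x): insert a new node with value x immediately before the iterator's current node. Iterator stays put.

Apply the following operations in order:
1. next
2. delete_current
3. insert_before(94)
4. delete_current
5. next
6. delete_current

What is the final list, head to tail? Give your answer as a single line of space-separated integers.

After 1 (next): list=[4, 9, 7, 3, 5, 1] cursor@9
After 2 (delete_current): list=[4, 7, 3, 5, 1] cursor@7
After 3 (insert_before(94)): list=[4, 94, 7, 3, 5, 1] cursor@7
After 4 (delete_current): list=[4, 94, 3, 5, 1] cursor@3
After 5 (next): list=[4, 94, 3, 5, 1] cursor@5
After 6 (delete_current): list=[4, 94, 3, 1] cursor@1

Answer: 4 94 3 1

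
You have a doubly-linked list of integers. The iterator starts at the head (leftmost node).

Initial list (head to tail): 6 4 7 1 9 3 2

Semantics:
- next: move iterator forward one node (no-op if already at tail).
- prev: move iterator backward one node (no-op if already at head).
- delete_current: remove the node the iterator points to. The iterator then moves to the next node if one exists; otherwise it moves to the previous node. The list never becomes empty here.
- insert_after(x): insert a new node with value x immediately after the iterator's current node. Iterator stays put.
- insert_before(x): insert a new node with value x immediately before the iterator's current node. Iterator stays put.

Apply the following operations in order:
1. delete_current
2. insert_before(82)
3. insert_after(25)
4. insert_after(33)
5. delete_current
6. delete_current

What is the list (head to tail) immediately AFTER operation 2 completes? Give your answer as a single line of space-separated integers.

Answer: 82 4 7 1 9 3 2

Derivation:
After 1 (delete_current): list=[4, 7, 1, 9, 3, 2] cursor@4
After 2 (insert_before(82)): list=[82, 4, 7, 1, 9, 3, 2] cursor@4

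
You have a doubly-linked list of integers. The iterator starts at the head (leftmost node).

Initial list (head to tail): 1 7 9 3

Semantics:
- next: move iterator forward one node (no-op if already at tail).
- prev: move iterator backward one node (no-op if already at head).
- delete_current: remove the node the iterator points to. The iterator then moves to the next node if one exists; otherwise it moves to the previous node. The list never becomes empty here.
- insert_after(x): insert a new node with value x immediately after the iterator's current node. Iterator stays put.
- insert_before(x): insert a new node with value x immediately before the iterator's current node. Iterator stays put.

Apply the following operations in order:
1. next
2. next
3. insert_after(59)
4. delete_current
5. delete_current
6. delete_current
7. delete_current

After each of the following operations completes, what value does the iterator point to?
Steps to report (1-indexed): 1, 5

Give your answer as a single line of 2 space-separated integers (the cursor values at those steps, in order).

After 1 (next): list=[1, 7, 9, 3] cursor@7
After 2 (next): list=[1, 7, 9, 3] cursor@9
After 3 (insert_after(59)): list=[1, 7, 9, 59, 3] cursor@9
After 4 (delete_current): list=[1, 7, 59, 3] cursor@59
After 5 (delete_current): list=[1, 7, 3] cursor@3
After 6 (delete_current): list=[1, 7] cursor@7
After 7 (delete_current): list=[1] cursor@1

Answer: 7 3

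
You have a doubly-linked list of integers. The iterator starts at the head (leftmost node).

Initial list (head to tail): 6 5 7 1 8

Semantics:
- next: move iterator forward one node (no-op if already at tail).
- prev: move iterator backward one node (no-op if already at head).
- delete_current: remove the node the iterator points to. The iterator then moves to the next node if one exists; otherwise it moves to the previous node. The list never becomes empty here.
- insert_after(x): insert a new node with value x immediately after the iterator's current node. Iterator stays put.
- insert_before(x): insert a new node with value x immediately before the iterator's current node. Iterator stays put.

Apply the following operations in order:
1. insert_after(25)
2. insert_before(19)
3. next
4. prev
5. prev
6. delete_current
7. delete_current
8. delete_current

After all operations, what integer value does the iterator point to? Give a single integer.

After 1 (insert_after(25)): list=[6, 25, 5, 7, 1, 8] cursor@6
After 2 (insert_before(19)): list=[19, 6, 25, 5, 7, 1, 8] cursor@6
After 3 (next): list=[19, 6, 25, 5, 7, 1, 8] cursor@25
After 4 (prev): list=[19, 6, 25, 5, 7, 1, 8] cursor@6
After 5 (prev): list=[19, 6, 25, 5, 7, 1, 8] cursor@19
After 6 (delete_current): list=[6, 25, 5, 7, 1, 8] cursor@6
After 7 (delete_current): list=[25, 5, 7, 1, 8] cursor@25
After 8 (delete_current): list=[5, 7, 1, 8] cursor@5

Answer: 5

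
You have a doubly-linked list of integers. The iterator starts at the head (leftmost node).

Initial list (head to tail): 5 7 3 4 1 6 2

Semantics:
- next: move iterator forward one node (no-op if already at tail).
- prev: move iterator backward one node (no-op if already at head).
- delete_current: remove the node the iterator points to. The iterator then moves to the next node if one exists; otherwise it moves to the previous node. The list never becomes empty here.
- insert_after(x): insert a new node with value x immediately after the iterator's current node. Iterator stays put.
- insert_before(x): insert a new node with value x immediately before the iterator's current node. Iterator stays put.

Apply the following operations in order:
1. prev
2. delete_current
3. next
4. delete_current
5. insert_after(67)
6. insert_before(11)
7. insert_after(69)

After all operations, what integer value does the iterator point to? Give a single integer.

After 1 (prev): list=[5, 7, 3, 4, 1, 6, 2] cursor@5
After 2 (delete_current): list=[7, 3, 4, 1, 6, 2] cursor@7
After 3 (next): list=[7, 3, 4, 1, 6, 2] cursor@3
After 4 (delete_current): list=[7, 4, 1, 6, 2] cursor@4
After 5 (insert_after(67)): list=[7, 4, 67, 1, 6, 2] cursor@4
After 6 (insert_before(11)): list=[7, 11, 4, 67, 1, 6, 2] cursor@4
After 7 (insert_after(69)): list=[7, 11, 4, 69, 67, 1, 6, 2] cursor@4

Answer: 4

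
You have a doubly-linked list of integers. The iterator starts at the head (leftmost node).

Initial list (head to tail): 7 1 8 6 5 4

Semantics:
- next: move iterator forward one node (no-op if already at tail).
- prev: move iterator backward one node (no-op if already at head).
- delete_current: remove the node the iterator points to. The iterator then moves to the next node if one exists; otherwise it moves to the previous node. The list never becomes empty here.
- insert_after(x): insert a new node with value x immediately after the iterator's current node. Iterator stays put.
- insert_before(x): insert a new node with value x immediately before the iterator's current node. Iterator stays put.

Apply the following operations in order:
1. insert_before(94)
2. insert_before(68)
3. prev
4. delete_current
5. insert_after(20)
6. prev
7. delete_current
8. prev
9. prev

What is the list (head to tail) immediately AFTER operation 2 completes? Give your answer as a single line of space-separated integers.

After 1 (insert_before(94)): list=[94, 7, 1, 8, 6, 5, 4] cursor@7
After 2 (insert_before(68)): list=[94, 68, 7, 1, 8, 6, 5, 4] cursor@7

Answer: 94 68 7 1 8 6 5 4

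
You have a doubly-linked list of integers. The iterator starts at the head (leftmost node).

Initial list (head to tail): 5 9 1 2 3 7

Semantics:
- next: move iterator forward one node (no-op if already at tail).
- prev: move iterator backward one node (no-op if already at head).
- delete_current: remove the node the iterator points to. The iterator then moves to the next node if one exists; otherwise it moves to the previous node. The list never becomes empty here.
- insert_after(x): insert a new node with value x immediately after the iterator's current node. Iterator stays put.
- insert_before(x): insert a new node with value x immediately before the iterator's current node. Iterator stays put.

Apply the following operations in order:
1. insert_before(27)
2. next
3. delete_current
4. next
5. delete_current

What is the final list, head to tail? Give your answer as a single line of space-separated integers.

Answer: 27 5 1 3 7

Derivation:
After 1 (insert_before(27)): list=[27, 5, 9, 1, 2, 3, 7] cursor@5
After 2 (next): list=[27, 5, 9, 1, 2, 3, 7] cursor@9
After 3 (delete_current): list=[27, 5, 1, 2, 3, 7] cursor@1
After 4 (next): list=[27, 5, 1, 2, 3, 7] cursor@2
After 5 (delete_current): list=[27, 5, 1, 3, 7] cursor@3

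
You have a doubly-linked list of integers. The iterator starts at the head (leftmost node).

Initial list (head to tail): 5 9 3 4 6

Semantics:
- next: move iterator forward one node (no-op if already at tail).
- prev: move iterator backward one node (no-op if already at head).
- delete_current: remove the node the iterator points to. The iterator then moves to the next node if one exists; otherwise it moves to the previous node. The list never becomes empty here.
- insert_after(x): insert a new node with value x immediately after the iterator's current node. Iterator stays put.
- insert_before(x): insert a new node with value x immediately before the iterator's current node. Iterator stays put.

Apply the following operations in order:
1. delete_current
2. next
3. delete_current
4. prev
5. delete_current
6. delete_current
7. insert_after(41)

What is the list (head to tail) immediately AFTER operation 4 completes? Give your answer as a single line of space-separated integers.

Answer: 9 4 6

Derivation:
After 1 (delete_current): list=[9, 3, 4, 6] cursor@9
After 2 (next): list=[9, 3, 4, 6] cursor@3
After 3 (delete_current): list=[9, 4, 6] cursor@4
After 4 (prev): list=[9, 4, 6] cursor@9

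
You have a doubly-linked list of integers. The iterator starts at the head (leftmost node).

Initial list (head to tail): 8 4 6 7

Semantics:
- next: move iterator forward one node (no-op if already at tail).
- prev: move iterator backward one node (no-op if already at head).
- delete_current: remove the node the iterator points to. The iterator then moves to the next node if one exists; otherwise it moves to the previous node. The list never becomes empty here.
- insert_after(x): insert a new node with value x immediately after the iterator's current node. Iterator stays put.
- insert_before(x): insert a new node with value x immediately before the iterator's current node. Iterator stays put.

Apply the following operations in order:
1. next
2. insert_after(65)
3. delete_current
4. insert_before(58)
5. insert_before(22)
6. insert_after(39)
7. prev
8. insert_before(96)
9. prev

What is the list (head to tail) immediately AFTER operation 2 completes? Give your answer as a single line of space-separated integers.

Answer: 8 4 65 6 7

Derivation:
After 1 (next): list=[8, 4, 6, 7] cursor@4
After 2 (insert_after(65)): list=[8, 4, 65, 6, 7] cursor@4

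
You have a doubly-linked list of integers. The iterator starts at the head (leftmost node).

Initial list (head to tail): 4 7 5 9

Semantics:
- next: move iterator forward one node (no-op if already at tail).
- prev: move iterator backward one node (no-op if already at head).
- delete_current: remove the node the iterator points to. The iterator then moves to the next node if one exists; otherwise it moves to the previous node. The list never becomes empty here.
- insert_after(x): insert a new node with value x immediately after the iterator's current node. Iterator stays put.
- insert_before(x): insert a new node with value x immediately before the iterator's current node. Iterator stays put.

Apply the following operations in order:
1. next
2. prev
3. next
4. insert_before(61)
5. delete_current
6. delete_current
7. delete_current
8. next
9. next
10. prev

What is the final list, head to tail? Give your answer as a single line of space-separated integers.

Answer: 4 61

Derivation:
After 1 (next): list=[4, 7, 5, 9] cursor@7
After 2 (prev): list=[4, 7, 5, 9] cursor@4
After 3 (next): list=[4, 7, 5, 9] cursor@7
After 4 (insert_before(61)): list=[4, 61, 7, 5, 9] cursor@7
After 5 (delete_current): list=[4, 61, 5, 9] cursor@5
After 6 (delete_current): list=[4, 61, 9] cursor@9
After 7 (delete_current): list=[4, 61] cursor@61
After 8 (next): list=[4, 61] cursor@61
After 9 (next): list=[4, 61] cursor@61
After 10 (prev): list=[4, 61] cursor@4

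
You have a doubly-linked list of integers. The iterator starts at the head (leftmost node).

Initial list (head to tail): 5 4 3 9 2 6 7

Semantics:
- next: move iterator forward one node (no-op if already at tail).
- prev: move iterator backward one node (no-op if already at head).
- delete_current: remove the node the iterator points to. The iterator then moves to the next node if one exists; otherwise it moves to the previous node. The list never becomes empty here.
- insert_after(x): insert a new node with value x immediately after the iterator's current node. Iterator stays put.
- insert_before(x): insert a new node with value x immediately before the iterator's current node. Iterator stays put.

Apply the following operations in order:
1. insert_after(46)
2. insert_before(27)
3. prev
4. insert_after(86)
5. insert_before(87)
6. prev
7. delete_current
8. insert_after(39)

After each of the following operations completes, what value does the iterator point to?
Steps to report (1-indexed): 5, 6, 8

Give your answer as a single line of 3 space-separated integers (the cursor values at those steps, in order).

Answer: 27 87 27

Derivation:
After 1 (insert_after(46)): list=[5, 46, 4, 3, 9, 2, 6, 7] cursor@5
After 2 (insert_before(27)): list=[27, 5, 46, 4, 3, 9, 2, 6, 7] cursor@5
After 3 (prev): list=[27, 5, 46, 4, 3, 9, 2, 6, 7] cursor@27
After 4 (insert_after(86)): list=[27, 86, 5, 46, 4, 3, 9, 2, 6, 7] cursor@27
After 5 (insert_before(87)): list=[87, 27, 86, 5, 46, 4, 3, 9, 2, 6, 7] cursor@27
After 6 (prev): list=[87, 27, 86, 5, 46, 4, 3, 9, 2, 6, 7] cursor@87
After 7 (delete_current): list=[27, 86, 5, 46, 4, 3, 9, 2, 6, 7] cursor@27
After 8 (insert_after(39)): list=[27, 39, 86, 5, 46, 4, 3, 9, 2, 6, 7] cursor@27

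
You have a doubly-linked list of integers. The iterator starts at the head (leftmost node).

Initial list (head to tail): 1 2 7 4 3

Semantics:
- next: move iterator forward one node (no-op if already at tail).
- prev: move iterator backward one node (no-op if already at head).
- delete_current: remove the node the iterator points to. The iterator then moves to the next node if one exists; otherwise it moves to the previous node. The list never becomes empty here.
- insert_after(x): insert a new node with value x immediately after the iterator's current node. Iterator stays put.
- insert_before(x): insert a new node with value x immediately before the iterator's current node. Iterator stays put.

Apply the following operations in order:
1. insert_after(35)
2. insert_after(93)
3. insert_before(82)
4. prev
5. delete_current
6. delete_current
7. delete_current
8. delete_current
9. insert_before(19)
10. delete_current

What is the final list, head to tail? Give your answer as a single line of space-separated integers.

Answer: 19 7 4 3

Derivation:
After 1 (insert_after(35)): list=[1, 35, 2, 7, 4, 3] cursor@1
After 2 (insert_after(93)): list=[1, 93, 35, 2, 7, 4, 3] cursor@1
After 3 (insert_before(82)): list=[82, 1, 93, 35, 2, 7, 4, 3] cursor@1
After 4 (prev): list=[82, 1, 93, 35, 2, 7, 4, 3] cursor@82
After 5 (delete_current): list=[1, 93, 35, 2, 7, 4, 3] cursor@1
After 6 (delete_current): list=[93, 35, 2, 7, 4, 3] cursor@93
After 7 (delete_current): list=[35, 2, 7, 4, 3] cursor@35
After 8 (delete_current): list=[2, 7, 4, 3] cursor@2
After 9 (insert_before(19)): list=[19, 2, 7, 4, 3] cursor@2
After 10 (delete_current): list=[19, 7, 4, 3] cursor@7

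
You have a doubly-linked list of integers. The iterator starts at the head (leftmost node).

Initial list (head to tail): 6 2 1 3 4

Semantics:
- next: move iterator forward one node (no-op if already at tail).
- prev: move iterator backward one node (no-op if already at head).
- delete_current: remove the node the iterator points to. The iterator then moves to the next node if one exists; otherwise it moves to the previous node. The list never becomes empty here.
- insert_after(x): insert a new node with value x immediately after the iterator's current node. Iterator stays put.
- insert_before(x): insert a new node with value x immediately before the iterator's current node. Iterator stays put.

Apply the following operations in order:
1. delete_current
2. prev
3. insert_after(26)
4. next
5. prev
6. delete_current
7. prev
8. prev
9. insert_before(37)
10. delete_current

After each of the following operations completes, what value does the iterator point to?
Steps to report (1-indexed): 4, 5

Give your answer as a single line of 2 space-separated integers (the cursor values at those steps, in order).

After 1 (delete_current): list=[2, 1, 3, 4] cursor@2
After 2 (prev): list=[2, 1, 3, 4] cursor@2
After 3 (insert_after(26)): list=[2, 26, 1, 3, 4] cursor@2
After 4 (next): list=[2, 26, 1, 3, 4] cursor@26
After 5 (prev): list=[2, 26, 1, 3, 4] cursor@2
After 6 (delete_current): list=[26, 1, 3, 4] cursor@26
After 7 (prev): list=[26, 1, 3, 4] cursor@26
After 8 (prev): list=[26, 1, 3, 4] cursor@26
After 9 (insert_before(37)): list=[37, 26, 1, 3, 4] cursor@26
After 10 (delete_current): list=[37, 1, 3, 4] cursor@1

Answer: 26 2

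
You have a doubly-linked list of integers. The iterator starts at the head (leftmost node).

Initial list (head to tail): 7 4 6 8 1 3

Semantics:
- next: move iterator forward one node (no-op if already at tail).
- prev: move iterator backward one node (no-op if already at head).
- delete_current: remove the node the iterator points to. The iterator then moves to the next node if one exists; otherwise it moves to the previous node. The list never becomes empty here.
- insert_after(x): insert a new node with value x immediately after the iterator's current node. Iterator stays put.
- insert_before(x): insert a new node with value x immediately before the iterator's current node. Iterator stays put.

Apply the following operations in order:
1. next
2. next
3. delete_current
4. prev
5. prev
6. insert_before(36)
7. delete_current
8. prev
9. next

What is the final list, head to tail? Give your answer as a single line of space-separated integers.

After 1 (next): list=[7, 4, 6, 8, 1, 3] cursor@4
After 2 (next): list=[7, 4, 6, 8, 1, 3] cursor@6
After 3 (delete_current): list=[7, 4, 8, 1, 3] cursor@8
After 4 (prev): list=[7, 4, 8, 1, 3] cursor@4
After 5 (prev): list=[7, 4, 8, 1, 3] cursor@7
After 6 (insert_before(36)): list=[36, 7, 4, 8, 1, 3] cursor@7
After 7 (delete_current): list=[36, 4, 8, 1, 3] cursor@4
After 8 (prev): list=[36, 4, 8, 1, 3] cursor@36
After 9 (next): list=[36, 4, 8, 1, 3] cursor@4

Answer: 36 4 8 1 3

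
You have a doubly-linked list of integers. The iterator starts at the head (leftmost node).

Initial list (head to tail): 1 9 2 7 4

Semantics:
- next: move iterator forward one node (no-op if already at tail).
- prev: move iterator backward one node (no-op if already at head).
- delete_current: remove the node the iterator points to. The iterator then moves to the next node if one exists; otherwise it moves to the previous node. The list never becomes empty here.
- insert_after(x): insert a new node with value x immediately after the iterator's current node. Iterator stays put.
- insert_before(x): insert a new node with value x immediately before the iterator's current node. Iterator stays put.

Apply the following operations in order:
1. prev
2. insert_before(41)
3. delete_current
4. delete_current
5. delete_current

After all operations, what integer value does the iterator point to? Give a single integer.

Answer: 7

Derivation:
After 1 (prev): list=[1, 9, 2, 7, 4] cursor@1
After 2 (insert_before(41)): list=[41, 1, 9, 2, 7, 4] cursor@1
After 3 (delete_current): list=[41, 9, 2, 7, 4] cursor@9
After 4 (delete_current): list=[41, 2, 7, 4] cursor@2
After 5 (delete_current): list=[41, 7, 4] cursor@7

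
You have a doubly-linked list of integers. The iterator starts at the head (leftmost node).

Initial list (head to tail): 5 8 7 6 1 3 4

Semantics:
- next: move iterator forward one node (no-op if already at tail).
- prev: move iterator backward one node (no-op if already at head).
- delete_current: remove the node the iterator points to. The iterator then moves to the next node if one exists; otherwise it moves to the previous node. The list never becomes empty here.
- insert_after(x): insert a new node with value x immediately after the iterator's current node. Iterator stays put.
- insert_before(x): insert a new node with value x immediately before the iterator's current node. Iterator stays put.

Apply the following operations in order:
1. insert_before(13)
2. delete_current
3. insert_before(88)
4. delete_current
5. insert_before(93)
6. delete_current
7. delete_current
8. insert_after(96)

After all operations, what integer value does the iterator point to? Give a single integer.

After 1 (insert_before(13)): list=[13, 5, 8, 7, 6, 1, 3, 4] cursor@5
After 2 (delete_current): list=[13, 8, 7, 6, 1, 3, 4] cursor@8
After 3 (insert_before(88)): list=[13, 88, 8, 7, 6, 1, 3, 4] cursor@8
After 4 (delete_current): list=[13, 88, 7, 6, 1, 3, 4] cursor@7
After 5 (insert_before(93)): list=[13, 88, 93, 7, 6, 1, 3, 4] cursor@7
After 6 (delete_current): list=[13, 88, 93, 6, 1, 3, 4] cursor@6
After 7 (delete_current): list=[13, 88, 93, 1, 3, 4] cursor@1
After 8 (insert_after(96)): list=[13, 88, 93, 1, 96, 3, 4] cursor@1

Answer: 1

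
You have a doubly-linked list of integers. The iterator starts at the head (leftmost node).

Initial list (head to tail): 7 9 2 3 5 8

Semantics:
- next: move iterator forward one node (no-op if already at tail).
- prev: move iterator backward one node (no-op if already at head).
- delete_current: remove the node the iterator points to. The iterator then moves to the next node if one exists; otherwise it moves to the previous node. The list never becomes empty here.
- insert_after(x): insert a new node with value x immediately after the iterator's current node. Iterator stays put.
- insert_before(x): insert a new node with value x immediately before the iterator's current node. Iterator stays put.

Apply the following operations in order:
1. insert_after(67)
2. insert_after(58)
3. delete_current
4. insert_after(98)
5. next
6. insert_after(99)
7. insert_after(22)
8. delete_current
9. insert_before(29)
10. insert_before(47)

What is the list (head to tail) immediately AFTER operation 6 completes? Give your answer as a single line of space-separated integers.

After 1 (insert_after(67)): list=[7, 67, 9, 2, 3, 5, 8] cursor@7
After 2 (insert_after(58)): list=[7, 58, 67, 9, 2, 3, 5, 8] cursor@7
After 3 (delete_current): list=[58, 67, 9, 2, 3, 5, 8] cursor@58
After 4 (insert_after(98)): list=[58, 98, 67, 9, 2, 3, 5, 8] cursor@58
After 5 (next): list=[58, 98, 67, 9, 2, 3, 5, 8] cursor@98
After 6 (insert_after(99)): list=[58, 98, 99, 67, 9, 2, 3, 5, 8] cursor@98

Answer: 58 98 99 67 9 2 3 5 8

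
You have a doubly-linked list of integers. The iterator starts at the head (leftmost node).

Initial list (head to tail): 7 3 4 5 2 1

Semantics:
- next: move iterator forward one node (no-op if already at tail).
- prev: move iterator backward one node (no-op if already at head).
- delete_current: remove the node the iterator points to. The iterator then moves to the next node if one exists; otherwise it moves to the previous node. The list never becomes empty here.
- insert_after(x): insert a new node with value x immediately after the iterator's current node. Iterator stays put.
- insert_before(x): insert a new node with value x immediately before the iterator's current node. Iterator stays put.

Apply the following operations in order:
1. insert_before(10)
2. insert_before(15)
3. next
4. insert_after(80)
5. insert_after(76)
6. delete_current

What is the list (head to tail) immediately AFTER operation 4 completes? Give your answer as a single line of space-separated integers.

After 1 (insert_before(10)): list=[10, 7, 3, 4, 5, 2, 1] cursor@7
After 2 (insert_before(15)): list=[10, 15, 7, 3, 4, 5, 2, 1] cursor@7
After 3 (next): list=[10, 15, 7, 3, 4, 5, 2, 1] cursor@3
After 4 (insert_after(80)): list=[10, 15, 7, 3, 80, 4, 5, 2, 1] cursor@3

Answer: 10 15 7 3 80 4 5 2 1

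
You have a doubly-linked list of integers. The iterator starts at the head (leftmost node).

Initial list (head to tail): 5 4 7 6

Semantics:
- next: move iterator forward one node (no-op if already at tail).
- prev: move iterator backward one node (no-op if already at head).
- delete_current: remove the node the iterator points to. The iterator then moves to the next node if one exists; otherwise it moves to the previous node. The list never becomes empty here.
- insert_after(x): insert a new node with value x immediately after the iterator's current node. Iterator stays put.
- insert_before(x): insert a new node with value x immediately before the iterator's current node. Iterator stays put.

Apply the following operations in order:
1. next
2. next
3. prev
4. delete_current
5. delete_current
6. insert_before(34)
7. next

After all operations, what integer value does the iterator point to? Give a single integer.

Answer: 6

Derivation:
After 1 (next): list=[5, 4, 7, 6] cursor@4
After 2 (next): list=[5, 4, 7, 6] cursor@7
After 3 (prev): list=[5, 4, 7, 6] cursor@4
After 4 (delete_current): list=[5, 7, 6] cursor@7
After 5 (delete_current): list=[5, 6] cursor@6
After 6 (insert_before(34)): list=[5, 34, 6] cursor@6
After 7 (next): list=[5, 34, 6] cursor@6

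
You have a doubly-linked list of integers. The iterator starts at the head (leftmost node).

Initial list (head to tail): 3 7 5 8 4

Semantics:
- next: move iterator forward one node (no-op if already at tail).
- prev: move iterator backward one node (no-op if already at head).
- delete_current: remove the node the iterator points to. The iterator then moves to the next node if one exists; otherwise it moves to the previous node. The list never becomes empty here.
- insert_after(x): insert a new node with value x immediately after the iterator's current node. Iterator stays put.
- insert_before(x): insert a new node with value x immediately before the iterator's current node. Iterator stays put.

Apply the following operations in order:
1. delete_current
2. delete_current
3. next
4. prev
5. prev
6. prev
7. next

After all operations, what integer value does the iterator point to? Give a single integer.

Answer: 8

Derivation:
After 1 (delete_current): list=[7, 5, 8, 4] cursor@7
After 2 (delete_current): list=[5, 8, 4] cursor@5
After 3 (next): list=[5, 8, 4] cursor@8
After 4 (prev): list=[5, 8, 4] cursor@5
After 5 (prev): list=[5, 8, 4] cursor@5
After 6 (prev): list=[5, 8, 4] cursor@5
After 7 (next): list=[5, 8, 4] cursor@8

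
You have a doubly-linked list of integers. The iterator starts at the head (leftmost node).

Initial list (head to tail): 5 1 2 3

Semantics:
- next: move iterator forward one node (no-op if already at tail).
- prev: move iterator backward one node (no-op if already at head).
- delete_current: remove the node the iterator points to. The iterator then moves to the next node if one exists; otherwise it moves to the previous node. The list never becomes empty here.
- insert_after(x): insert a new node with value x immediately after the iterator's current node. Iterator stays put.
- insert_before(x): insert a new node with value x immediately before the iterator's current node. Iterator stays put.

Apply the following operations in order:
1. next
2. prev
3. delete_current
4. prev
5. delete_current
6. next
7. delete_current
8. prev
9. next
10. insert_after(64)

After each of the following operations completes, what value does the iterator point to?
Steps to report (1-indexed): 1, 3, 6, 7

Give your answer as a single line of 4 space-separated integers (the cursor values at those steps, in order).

After 1 (next): list=[5, 1, 2, 3] cursor@1
After 2 (prev): list=[5, 1, 2, 3] cursor@5
After 3 (delete_current): list=[1, 2, 3] cursor@1
After 4 (prev): list=[1, 2, 3] cursor@1
After 5 (delete_current): list=[2, 3] cursor@2
After 6 (next): list=[2, 3] cursor@3
After 7 (delete_current): list=[2] cursor@2
After 8 (prev): list=[2] cursor@2
After 9 (next): list=[2] cursor@2
After 10 (insert_after(64)): list=[2, 64] cursor@2

Answer: 1 1 3 2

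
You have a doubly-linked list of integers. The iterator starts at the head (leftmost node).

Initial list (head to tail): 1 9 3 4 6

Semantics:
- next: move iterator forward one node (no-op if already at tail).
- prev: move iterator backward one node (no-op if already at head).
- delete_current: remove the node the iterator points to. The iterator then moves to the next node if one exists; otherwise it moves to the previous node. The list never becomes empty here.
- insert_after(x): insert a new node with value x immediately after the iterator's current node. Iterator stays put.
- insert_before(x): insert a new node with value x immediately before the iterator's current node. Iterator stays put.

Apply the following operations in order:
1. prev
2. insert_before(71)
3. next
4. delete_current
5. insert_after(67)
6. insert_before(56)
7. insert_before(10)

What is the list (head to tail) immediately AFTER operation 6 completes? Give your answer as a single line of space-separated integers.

After 1 (prev): list=[1, 9, 3, 4, 6] cursor@1
After 2 (insert_before(71)): list=[71, 1, 9, 3, 4, 6] cursor@1
After 3 (next): list=[71, 1, 9, 3, 4, 6] cursor@9
After 4 (delete_current): list=[71, 1, 3, 4, 6] cursor@3
After 5 (insert_after(67)): list=[71, 1, 3, 67, 4, 6] cursor@3
After 6 (insert_before(56)): list=[71, 1, 56, 3, 67, 4, 6] cursor@3

Answer: 71 1 56 3 67 4 6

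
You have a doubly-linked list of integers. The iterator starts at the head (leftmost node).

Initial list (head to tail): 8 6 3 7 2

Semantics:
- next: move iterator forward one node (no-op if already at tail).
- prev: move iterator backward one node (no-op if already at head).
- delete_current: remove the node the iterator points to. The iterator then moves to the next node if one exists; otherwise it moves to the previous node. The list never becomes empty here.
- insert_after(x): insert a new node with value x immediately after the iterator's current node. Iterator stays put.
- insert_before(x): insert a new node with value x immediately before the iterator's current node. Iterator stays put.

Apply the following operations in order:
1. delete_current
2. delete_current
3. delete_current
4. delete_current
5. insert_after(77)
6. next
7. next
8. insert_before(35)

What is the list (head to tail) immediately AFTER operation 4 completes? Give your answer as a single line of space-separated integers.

After 1 (delete_current): list=[6, 3, 7, 2] cursor@6
After 2 (delete_current): list=[3, 7, 2] cursor@3
After 3 (delete_current): list=[7, 2] cursor@7
After 4 (delete_current): list=[2] cursor@2

Answer: 2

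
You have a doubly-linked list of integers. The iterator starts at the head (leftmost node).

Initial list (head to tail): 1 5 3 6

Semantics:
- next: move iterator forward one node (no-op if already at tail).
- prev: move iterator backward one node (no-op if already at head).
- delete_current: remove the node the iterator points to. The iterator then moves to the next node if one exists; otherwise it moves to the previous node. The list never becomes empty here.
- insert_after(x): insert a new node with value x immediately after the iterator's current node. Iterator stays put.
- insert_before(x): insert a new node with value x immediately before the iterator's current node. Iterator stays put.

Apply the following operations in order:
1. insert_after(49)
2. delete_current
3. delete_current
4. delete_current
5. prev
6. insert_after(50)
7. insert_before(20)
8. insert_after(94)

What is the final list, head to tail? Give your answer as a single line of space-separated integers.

Answer: 20 3 94 50 6

Derivation:
After 1 (insert_after(49)): list=[1, 49, 5, 3, 6] cursor@1
After 2 (delete_current): list=[49, 5, 3, 6] cursor@49
After 3 (delete_current): list=[5, 3, 6] cursor@5
After 4 (delete_current): list=[3, 6] cursor@3
After 5 (prev): list=[3, 6] cursor@3
After 6 (insert_after(50)): list=[3, 50, 6] cursor@3
After 7 (insert_before(20)): list=[20, 3, 50, 6] cursor@3
After 8 (insert_after(94)): list=[20, 3, 94, 50, 6] cursor@3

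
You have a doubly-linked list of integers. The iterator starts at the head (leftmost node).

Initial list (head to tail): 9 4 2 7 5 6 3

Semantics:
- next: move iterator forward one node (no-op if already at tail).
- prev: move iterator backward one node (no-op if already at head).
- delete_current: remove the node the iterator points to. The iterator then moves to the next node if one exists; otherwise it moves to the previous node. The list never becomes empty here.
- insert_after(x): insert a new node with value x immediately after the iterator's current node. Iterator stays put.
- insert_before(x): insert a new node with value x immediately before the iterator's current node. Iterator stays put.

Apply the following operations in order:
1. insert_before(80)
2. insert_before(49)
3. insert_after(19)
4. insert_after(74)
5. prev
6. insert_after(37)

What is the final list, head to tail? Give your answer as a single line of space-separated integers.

Answer: 80 49 37 9 74 19 4 2 7 5 6 3

Derivation:
After 1 (insert_before(80)): list=[80, 9, 4, 2, 7, 5, 6, 3] cursor@9
After 2 (insert_before(49)): list=[80, 49, 9, 4, 2, 7, 5, 6, 3] cursor@9
After 3 (insert_after(19)): list=[80, 49, 9, 19, 4, 2, 7, 5, 6, 3] cursor@9
After 4 (insert_after(74)): list=[80, 49, 9, 74, 19, 4, 2, 7, 5, 6, 3] cursor@9
After 5 (prev): list=[80, 49, 9, 74, 19, 4, 2, 7, 5, 6, 3] cursor@49
After 6 (insert_after(37)): list=[80, 49, 37, 9, 74, 19, 4, 2, 7, 5, 6, 3] cursor@49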